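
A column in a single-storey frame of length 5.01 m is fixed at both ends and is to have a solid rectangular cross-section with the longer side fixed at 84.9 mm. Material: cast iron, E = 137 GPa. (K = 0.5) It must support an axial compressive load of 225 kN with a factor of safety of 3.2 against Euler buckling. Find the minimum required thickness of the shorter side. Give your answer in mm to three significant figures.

Required P_cr = n·P = 3.2 × 225 = 720.0 kN
L_e = K·L = 0.5 × 5.01 = 2.505 m
Required I = P_cr·L_e²/(π²E) = 7.200×10^5 × 2.505² / (π² × 1.37×10^11) = 3.341×10^-6 m⁴
I_req = 3.341×10^6 mm⁴
Rectangle, weak axis: I_min = h·b³/12 with h = 84.9 mm fixed  ⇒  b = (12I/h)^(1/3) = 77.9 mm

b ≈ 77.9 mm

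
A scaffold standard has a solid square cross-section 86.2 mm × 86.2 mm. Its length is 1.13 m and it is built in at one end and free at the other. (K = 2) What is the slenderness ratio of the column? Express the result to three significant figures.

I = a⁴/12 = 86.2⁴/12 = 4.601×10^6 mm⁴
A = 7.430×10^3 mm²;  r_min = √(I/A) = √(4.601×10^6/7.430×10^3) = 24.88 mm
L_e = K·L = 2 × 1.13 m = 2.260 m = 2260.0 mm
λ = L_e / r_min = 2260.0 / 24.88 = 90.8

λ ≈ 90.8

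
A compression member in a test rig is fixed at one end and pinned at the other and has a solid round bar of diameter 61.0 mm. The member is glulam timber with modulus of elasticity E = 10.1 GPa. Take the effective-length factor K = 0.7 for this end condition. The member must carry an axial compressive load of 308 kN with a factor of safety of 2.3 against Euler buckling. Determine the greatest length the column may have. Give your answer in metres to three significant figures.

L_max ≈ 0.442 m

I = πd⁴/64 = π×61.0⁴/64 = 6.797×10^5 mm⁴
I = 6.797×10^-7 m⁴
Required critical load P_cr = n·P = 2.3 × 308 = 708.4 kN = 7.084×10^5 N
From P_cr = π²EI/(K·L)²:  L = (1/K)·√(π²EI/P_cr) = (1/0.7)·√(π²×1.01×10^10×6.797×10^-7/7.084×10^5)
L = 0.442 m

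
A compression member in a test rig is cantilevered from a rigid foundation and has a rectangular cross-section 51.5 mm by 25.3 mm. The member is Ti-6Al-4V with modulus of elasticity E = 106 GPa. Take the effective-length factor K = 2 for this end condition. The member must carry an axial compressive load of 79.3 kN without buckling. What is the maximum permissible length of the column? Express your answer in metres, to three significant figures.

Buckling occurs about the weak axis: I_min = h·b³/12 with b = 25.3 mm (the shorter side).
I_min = 51.5×25.3³/12 = 6.950×10^4 mm⁴
I = 6.950×10^-8 m⁴
At the buckling limit P_cr = P = 7.930×10^4 N
From P_cr = π²EI/(K·L)²:  L = (1/K)·√(π²EI/P_cr) = (1/2)·√(π²×1.06×10^11×6.950×10^-8/7.930×10^4)
L = 0.479 m

L_max ≈ 0.479 m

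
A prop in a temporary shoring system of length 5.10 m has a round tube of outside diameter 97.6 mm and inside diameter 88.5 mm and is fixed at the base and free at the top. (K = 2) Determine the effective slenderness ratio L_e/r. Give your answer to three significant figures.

d_o = 97.6 mm, d_i = 88.5 mm
I = π(d_o⁴ − d_i⁴)/64 = π(97.6⁴ − 88.50⁴)/64 = 1.443×10^6 mm⁴
A = 1.330×10^3 mm²;  r_min = √(I/A) = √(1.443×10^6/1.330×10^3) = 32.94 mm
L_e = K·L = 2 × 5.10 m = 10.20 m = 10200 mm
λ = L_e / r_min = 10200 / 32.94 = 310

λ ≈ 310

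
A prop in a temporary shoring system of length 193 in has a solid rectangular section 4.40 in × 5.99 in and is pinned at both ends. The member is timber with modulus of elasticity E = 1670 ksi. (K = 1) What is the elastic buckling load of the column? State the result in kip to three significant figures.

Buckling occurs about the weak axis: I_min = h·b³/12 with b = 4.40 in (the shorter side).
I_min = 5.99×4.40³/12 = 42.52 in⁴
Effective length L_e = K·L = 1 × 193 = 193.0 in
P_cr = π²EI / L_e² = π² × 1670×10³ × 42.52 / 193.0² = 1.882×10^4 lb

P_cr ≈ 18.8 kip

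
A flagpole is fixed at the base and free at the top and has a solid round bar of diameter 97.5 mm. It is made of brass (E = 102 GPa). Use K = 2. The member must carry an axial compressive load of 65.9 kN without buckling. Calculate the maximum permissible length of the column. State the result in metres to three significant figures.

I = πd⁴/64 = π×97.5⁴/64 = 4.436×10^6 mm⁴
I = 4.436×10^-6 m⁴
At the buckling limit P_cr = P = 6.590×10^4 N
From P_cr = π²EI/(K·L)²:  L = (1/K)·√(π²EI/P_cr) = (1/2)·√(π²×1.02×10^11×4.436×10^-6/6.590×10^4)
L = 4.12 m

L_max ≈ 4.12 m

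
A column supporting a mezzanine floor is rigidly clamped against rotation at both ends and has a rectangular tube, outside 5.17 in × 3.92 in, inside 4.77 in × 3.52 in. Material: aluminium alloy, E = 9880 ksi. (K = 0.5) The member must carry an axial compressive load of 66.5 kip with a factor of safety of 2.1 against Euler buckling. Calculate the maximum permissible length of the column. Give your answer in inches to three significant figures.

L_max ≈ 155 in

Weak-axis I_min = (h_o·b_o³ − h_i·b_i³)/12 with b_o = 3.92, b_i = 3.520 in (shorter outer/inner sides).
I_min = (5.17×3.92³ − 4.770×3.520³)/12 = 8.615 in⁴
Required critical load P_cr = n·P = 2.1 × 66.5 = 139.6 kip = 1.397×10^5 lb
From P_cr = π²EI/(K·L)²:  L = (1/K)·√(π²EI/P_cr) = (1/0.5)·√(π²×9.88×10^6×8.615/1.397×10^5)
L = 155 in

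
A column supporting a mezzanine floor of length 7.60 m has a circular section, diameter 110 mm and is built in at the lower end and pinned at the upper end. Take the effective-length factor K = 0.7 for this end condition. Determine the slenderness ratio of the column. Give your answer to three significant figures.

For a solid circle r = d/4 = 110/4 = 27.50 mm
L_e = K·L = 0.7 × 7.60 m = 5.320 m = 5320.0 mm
λ = L_e / r_min = 5320.0 / 27.50 = 193

λ ≈ 193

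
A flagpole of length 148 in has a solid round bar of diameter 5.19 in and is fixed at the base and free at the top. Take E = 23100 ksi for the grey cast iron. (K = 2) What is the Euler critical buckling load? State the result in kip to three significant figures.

I = πd⁴/64 = π×5.19⁴/64 = 35.62 in⁴
Effective length L_e = K·L = 2 × 148 = 296.0 in
P_cr = π²EI / L_e² = π² × 23100×10³ × 35.62 / 296.0² = 9.268×10^4 lb

P_cr ≈ 92.7 kip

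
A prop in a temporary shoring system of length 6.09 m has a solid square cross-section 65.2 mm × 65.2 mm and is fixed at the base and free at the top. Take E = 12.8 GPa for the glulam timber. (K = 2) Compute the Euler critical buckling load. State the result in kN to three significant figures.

I = a⁴/12 = 65.2⁴/12 = 1.506×10^6 mm⁴
I = 1.506×10^6 mm⁴ = 1.506×10^-6 m⁴
Effective length L_e = K·L = 2 × 6.09 = 12.18 m
P_cr = π²EI / L_e² = π² × 12.8×10⁹ × 1.506×10^-6 / 12.18² = 1.282×10^3 N

P_cr ≈ 1.28 kN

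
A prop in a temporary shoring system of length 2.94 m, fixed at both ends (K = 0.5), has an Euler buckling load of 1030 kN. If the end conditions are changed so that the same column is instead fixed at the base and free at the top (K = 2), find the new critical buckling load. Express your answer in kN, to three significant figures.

P_cr ∝ 1/K², so P_cr,new = P_cr,old × (K_old/K_new)² = 1030 × (0.5/2)²
= 1030 × 0.06250 = 64.4 kN

P_cr ≈ 64.4 kN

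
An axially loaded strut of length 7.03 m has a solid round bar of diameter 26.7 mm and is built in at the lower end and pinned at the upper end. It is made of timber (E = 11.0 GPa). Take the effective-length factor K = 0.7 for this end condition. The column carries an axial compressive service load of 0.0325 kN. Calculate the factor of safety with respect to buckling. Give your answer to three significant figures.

n ≈ 3.44

I = πd⁴/64 = π×26.7⁴/64 = 2.495×10^4 mm⁴
I = 2.495×10^4 mm⁴ = 2.495×10^-8 m⁴
Effective length L_e = K·L = 0.7 × 7.03 = 4.921 m
P_cr = π²EI / L_e² = π² × 11.0×10⁹ × 2.495×10^-8 / 4.921² = 111.8 N
Factor of safety n = P_cr / P = 0.11184 / 0.0325 = 3.44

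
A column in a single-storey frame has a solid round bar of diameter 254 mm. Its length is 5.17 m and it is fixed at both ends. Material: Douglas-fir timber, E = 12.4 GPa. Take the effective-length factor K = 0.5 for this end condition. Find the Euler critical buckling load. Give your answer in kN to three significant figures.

I = πd⁴/64 = π×254⁴/64 = 2.043×10^8 mm⁴
I = 2.043×10^8 mm⁴ = 2.043×10^-4 m⁴
Effective length L_e = K·L = 0.5 × 5.17 = 2.585 m
P_cr = π²EI / L_e² = π² × 12.4×10⁹ × 2.043×10^-4 / 2.585² = 3.742×10^6 N

P_cr ≈ 3740 kN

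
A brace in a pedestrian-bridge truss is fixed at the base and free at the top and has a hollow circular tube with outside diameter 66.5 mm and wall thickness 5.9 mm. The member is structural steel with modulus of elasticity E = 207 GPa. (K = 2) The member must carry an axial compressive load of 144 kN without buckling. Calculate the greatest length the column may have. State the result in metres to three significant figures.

Inner diameter d_i = 66.5 − 2×5.9 = 54.70 mm
I = π(d_o⁴ − d_i⁴)/64 = π(66.5⁴ − 54.70⁴)/64 = 5.205×10^5 mm⁴
I = 5.205×10^-7 m⁴
At the buckling limit P_cr = P = 1.440×10^5 N
From P_cr = π²EI/(K·L)²:  L = (1/K)·√(π²EI/P_cr) = (1/2)·√(π²×2.07×10^11×5.205×10^-7/1.440×10^5)
L = 1.36 m

L_max ≈ 1.36 m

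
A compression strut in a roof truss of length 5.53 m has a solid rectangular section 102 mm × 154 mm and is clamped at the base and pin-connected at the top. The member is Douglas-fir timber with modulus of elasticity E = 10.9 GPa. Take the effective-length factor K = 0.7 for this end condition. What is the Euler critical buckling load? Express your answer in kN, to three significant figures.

Buckling occurs about the weak axis: I_min = h·b³/12 with b = 102 mm (the shorter side).
I_min = 154×102³/12 = 1.362×10^7 mm⁴
I = 1.362×10^7 mm⁴ = 1.362×10^-5 m⁴
Effective length L_e = K·L = 0.7 × 5.53 = 3.871 m
P_cr = π²EI / L_e² = π² × 10.9×10⁹ × 1.362×10^-5 / 3.871² = 9.777×10^4 N

P_cr ≈ 97.8 kN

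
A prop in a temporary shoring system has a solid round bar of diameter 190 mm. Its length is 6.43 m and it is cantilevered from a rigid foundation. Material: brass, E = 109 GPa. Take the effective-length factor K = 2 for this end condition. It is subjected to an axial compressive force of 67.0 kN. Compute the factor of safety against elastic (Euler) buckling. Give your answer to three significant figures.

I = πd⁴/64 = π×190⁴/64 = 6.397×10^7 mm⁴
I = 6.397×10^7 mm⁴ = 6.397×10^-5 m⁴
Effective length L_e = K·L = 2 × 6.43 = 12.86 m
P_cr = π²EI / L_e² = π² × 109×10⁹ × 6.397×10^-5 / 12.86² = 4.161×10^5 N
Factor of safety n = P_cr / P = 416.13 / 67.0 = 6.21

n ≈ 6.21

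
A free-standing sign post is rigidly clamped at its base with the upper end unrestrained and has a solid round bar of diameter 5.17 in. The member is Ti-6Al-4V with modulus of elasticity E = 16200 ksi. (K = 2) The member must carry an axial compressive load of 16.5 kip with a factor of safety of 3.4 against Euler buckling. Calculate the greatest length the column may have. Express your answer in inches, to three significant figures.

L_max ≈ 158 in

I = πd⁴/64 = π×5.17⁴/64 = 35.07 in⁴
Required critical load P_cr = n·P = 3.4 × 16.5 = 56.10 kip = 5.610×10^4 lb
From P_cr = π²EI/(K·L)²:  L = (1/K)·√(π²EI/P_cr) = (1/2)·√(π²×1.62×10^7×35.07/5.610×10^4)
L = 158 in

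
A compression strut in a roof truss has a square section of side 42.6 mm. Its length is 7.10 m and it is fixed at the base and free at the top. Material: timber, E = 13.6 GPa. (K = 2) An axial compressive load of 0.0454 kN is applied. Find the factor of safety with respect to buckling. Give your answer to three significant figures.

n ≈ 4.02

I = a⁴/12 = 42.6⁴/12 = 2.744×10^5 mm⁴
I = 2.744×10^5 mm⁴ = 2.744×10^-7 m⁴
Effective length L_e = K·L = 2 × 7.10 = 14.20 m
P_cr = π²EI / L_e² = π² × 13.6×10⁹ × 2.744×10^-7 / 14.20² = 182.7 N
Factor of safety n = P_cr / P = 0.18269 / 0.0454 = 4.02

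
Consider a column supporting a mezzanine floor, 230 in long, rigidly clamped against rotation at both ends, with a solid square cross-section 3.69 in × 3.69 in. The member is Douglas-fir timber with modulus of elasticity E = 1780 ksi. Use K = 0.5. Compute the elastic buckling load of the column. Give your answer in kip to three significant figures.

I = a⁴/12 = 3.69⁴/12 = 15.45 in⁴
Effective length L_e = K·L = 0.5 × 230 = 115.0 in
P_cr = π²EI / L_e² = π² × 1780×10³ × 15.45 / 115.0² = 2.052×10^4 lb

P_cr ≈ 20.5 kip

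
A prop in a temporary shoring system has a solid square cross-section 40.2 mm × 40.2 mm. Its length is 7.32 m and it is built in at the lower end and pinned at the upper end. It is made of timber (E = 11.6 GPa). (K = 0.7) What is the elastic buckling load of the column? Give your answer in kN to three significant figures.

P_cr ≈ 0.949 kN

I = a⁴/12 = 40.2⁴/12 = 2.176×10^5 mm⁴
I = 2.176×10^5 mm⁴ = 2.176×10^-7 m⁴
Effective length L_e = K·L = 0.7 × 7.32 = 5.124 m
P_cr = π²EI / L_e² = π² × 11.6×10⁹ × 2.176×10^-7 / 5.124² = 949.0 N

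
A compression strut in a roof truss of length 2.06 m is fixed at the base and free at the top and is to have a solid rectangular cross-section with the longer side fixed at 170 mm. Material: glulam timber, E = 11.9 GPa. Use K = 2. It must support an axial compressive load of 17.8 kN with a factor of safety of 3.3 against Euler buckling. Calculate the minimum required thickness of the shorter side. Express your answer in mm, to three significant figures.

b ≈ 84.3 mm

Required P_cr = n·P = 3.3 × 17.8 = 58.74 kN
L_e = K·L = 2 × 2.06 = 4.120 m
Required I = P_cr·L_e²/(π²E) = 5.874×10^4 × 4.120² / (π² × 1.19×10^10) = 8.489×10^-6 m⁴
I_req = 8.489×10^6 mm⁴
Rectangle, weak axis: I_min = h·b³/12 with h = 170 mm fixed  ⇒  b = (12I/h)^(1/3) = 84.3 mm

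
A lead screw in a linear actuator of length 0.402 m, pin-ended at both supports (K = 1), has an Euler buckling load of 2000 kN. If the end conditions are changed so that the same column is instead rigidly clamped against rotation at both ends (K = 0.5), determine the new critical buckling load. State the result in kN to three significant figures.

P_cr ∝ 1/K², so P_cr,new = P_cr,old × (K_old/K_new)² = 2000 × (1/0.5)²
= 2000 × 4.000 = 8000 kN

P_cr ≈ 8000 kN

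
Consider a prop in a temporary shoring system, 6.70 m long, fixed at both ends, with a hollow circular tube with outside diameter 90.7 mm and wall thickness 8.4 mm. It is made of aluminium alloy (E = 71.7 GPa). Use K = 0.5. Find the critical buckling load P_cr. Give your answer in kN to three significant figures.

P_cr ≈ 117 kN

Inner diameter d_i = 90.7 − 2×8.4 = 73.90 mm
I = π(d_o⁴ − d_i⁴)/64 = π(90.7⁴ − 73.90⁴)/64 = 1.858×10^6 mm⁴
I = 1.858×10^6 mm⁴ = 1.858×10^-6 m⁴
Effective length L_e = K·L = 0.5 × 6.70 = 3.350 m
P_cr = π²EI / L_e² = π² × 71.7×10⁹ × 1.858×10^-6 / 3.350² = 1.172×10^5 N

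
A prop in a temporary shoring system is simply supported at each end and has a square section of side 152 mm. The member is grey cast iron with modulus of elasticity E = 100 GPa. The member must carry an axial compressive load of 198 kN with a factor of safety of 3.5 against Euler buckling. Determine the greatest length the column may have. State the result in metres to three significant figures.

L_max ≈ 7.96 m

I = a⁴/12 = 152⁴/12 = 4.448×10^7 mm⁴
I = 4.448×10^-5 m⁴
Required critical load P_cr = n·P = 3.5 × 198 = 693.0 kN = 6.930×10^5 N
From P_cr = π²EI/(K·L)²:  L = (1/K)·√(π²EI/P_cr) = (1/1)·√(π²×1.00×10^11×4.448×10^-5/6.930×10^5)
L = 7.96 m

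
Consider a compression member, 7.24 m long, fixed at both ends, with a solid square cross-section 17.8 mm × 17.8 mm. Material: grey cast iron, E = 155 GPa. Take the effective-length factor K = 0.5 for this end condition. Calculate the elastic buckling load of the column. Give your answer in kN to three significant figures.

I = a⁴/12 = 17.8⁴/12 = 8.366×10^3 mm⁴
I = 8.366×10^3 mm⁴ = 8.366×10^-9 m⁴
Effective length L_e = K·L = 0.5 × 7.24 = 3.620 m
P_cr = π²EI / L_e² = π² × 155×10⁹ × 8.366×10^-9 / 3.620² = 976.6 N

P_cr ≈ 0.977 kN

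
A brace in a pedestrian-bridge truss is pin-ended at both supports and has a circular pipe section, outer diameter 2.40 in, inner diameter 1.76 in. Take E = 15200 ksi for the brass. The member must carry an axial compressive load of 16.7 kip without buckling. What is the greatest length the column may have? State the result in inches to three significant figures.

L_max ≈ 102 in

d_o = 2.40 in, d_i = 1.76 in
I = π(d_o⁴ − d_i⁴)/64 = π(2.40⁴ − 1.760⁴)/64 = 1.158 in⁴
At the buckling limit P_cr = P = 1.670×10^4 lb
From P_cr = π²EI/(K·L)²:  L = (1/K)·√(π²EI/P_cr) = (1/1)·√(π²×1.52×10^7×1.158/1.670×10^4)
L = 102 in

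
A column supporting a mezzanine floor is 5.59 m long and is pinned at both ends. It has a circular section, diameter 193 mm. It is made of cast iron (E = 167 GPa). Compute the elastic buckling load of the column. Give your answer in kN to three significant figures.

P_cr ≈ 3590 kN

I = πd⁴/64 = π×193⁴/64 = 6.811×10^7 mm⁴
I = 6.811×10^7 mm⁴ = 6.811×10^-5 m⁴
Effective length L_e = K·L = 1 × 5.59 = 5.590 m
P_cr = π²EI / L_e² = π² × 167×10⁹ × 6.811×10^-5 / 5.590² = 3.592×10^6 N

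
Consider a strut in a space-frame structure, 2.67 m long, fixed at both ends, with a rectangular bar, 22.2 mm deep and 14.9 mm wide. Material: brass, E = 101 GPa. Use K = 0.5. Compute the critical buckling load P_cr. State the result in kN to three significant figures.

P_cr ≈ 3.42 kN

Buckling occurs about the weak axis: I_min = h·b³/12 with b = 14.9 mm (the shorter side).
I_min = 22.2×14.9³/12 = 6.120×10^3 mm⁴
I = 6.120×10^3 mm⁴ = 6.120×10^-9 m⁴
Effective length L_e = K·L = 0.5 × 2.67 = 1.335 m
P_cr = π²EI / L_e² = π² × 101×10⁹ × 6.120×10^-9 / 1.335² = 3.423×10^3 N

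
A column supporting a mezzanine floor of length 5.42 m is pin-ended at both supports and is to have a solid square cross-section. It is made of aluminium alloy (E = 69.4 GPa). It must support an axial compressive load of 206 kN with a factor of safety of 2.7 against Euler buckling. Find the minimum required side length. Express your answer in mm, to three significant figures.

Required P_cr = n·P = 2.7 × 206 = 556.2 kN
L_e = K·L = 1 × 5.42 = 5.420 m
Required I = P_cr·L_e²/(π²E) = 5.562×10^5 × 5.420² / (π² × 6.94×10^10) = 2.385×10^-5 m⁴
I_req = 2.385×10^7 mm⁴
Solid square: I = a⁴/12  ⇒  a = (12I)^(1/4) = (12×2.385×10^7)^(1/4) = 130 mm

a ≈ 130 mm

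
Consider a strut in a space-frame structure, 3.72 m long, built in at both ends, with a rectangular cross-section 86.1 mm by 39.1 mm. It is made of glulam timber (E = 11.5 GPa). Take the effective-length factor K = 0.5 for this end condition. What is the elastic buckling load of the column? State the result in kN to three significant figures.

Buckling occurs about the weak axis: I_min = h·b³/12 with b = 39.1 mm (the shorter side).
I_min = 86.1×39.1³/12 = 4.289×10^5 mm⁴
I = 4.289×10^5 mm⁴ = 4.289×10^-7 m⁴
Effective length L_e = K·L = 0.5 × 3.72 = 1.860 m
P_cr = π²EI / L_e² = π² × 11.5×10⁹ × 4.289×10^-7 / 1.860² = 1.407×10^4 N

P_cr ≈ 14.1 kN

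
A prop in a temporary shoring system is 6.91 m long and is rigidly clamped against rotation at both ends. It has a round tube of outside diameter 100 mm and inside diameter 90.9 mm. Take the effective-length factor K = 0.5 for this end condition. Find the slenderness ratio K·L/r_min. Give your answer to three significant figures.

d_o = 100 mm, d_i = 90.9 mm
I = π(d_o⁴ − d_i⁴)/64 = π(100⁴ − 90.90⁴)/64 = 1.557×10^6 mm⁴
A = 1.364×10^3 mm²;  r_min = √(I/A) = √(1.557×10^6/1.364×10^3) = 33.78 mm
L_e = K·L = 0.5 × 6.91 m = 3.455 m = 3455.0 mm
λ = L_e / r_min = 3455.0 / 33.78 = 102

λ ≈ 102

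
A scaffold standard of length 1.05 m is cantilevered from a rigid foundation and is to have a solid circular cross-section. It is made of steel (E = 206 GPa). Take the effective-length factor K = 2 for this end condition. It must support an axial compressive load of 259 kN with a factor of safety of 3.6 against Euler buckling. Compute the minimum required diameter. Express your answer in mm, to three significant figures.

d ≈ 80.1 mm

Required P_cr = n·P = 3.6 × 259 = 932.4 kN
L_e = K·L = 2 × 1.05 = 2.100 m
Required I = P_cr·L_e²/(π²E) = 9.324×10^5 × 2.100² / (π² × 2.06×10^11) = 2.022×10^-6 m⁴
I_req = 2.022×10^6 mm⁴
Solid circle: I = πd⁴/64  ⇒  d = (64I/π)^(1/4) = (64×2.022×10^6/π)^(1/4) = 80.1 mm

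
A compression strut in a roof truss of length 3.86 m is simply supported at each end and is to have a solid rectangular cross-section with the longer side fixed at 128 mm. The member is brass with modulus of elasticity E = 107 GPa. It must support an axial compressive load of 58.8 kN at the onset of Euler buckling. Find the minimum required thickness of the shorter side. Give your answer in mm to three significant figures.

L_e = K·L = 1 × 3.86 = 3.860 m
Required I = P_cr·L_e²/(π²E) = 5.880×10^4 × 3.860² / (π² × 1.07×10^11) = 8.296×10^-7 m⁴
I_req = 8.296×10^5 mm⁴
Rectangle, weak axis: I_min = h·b³/12 with h = 128 mm fixed  ⇒  b = (12I/h)^(1/3) = 42.7 mm

b ≈ 42.7 mm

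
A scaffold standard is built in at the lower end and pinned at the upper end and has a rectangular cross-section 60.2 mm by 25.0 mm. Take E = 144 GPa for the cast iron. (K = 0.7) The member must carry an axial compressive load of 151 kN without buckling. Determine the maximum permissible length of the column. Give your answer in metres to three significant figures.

Buckling occurs about the weak axis: I_min = h·b³/12 with b = 25.0 mm (the shorter side).
I_min = 60.2×25.0³/12 = 7.839×10^4 mm⁴
I = 7.839×10^-8 m⁴
At the buckling limit P_cr = P = 1.510×10^5 N
From P_cr = π²EI/(K·L)²:  L = (1/K)·√(π²EI/P_cr) = (1/0.7)·√(π²×1.44×10^11×7.839×10^-8/1.510×10^5)
L = 1.23 m

L_max ≈ 1.23 m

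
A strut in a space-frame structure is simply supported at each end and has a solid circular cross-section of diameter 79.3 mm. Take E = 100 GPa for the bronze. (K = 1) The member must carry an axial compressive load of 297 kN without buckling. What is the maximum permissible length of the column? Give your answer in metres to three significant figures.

I = πd⁴/64 = π×79.3⁴/64 = 1.941×10^6 mm⁴
I = 1.941×10^-6 m⁴
At the buckling limit P_cr = P = 2.970×10^5 N
From P_cr = π²EI/(K·L)²:  L = (1/K)·√(π²EI/P_cr) = (1/1)·√(π²×1.00×10^11×1.941×10^-6/2.970×10^5)
L = 2.54 m

L_max ≈ 2.54 m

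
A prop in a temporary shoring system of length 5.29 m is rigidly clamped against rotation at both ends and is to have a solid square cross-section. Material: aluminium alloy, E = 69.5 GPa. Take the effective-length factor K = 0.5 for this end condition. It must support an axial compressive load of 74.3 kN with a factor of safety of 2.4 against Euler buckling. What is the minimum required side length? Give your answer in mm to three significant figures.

Required P_cr = n·P = 2.4 × 74.3 = 178.3 kN
L_e = K·L = 0.5 × 5.29 = 2.645 m
Required I = P_cr·L_e²/(π²E) = 1.783×10^5 × 2.645² / (π² × 6.95×10^10) = 1.819×10^-6 m⁴
I_req = 1.819×10^6 mm⁴
Solid square: I = a⁴/12  ⇒  a = (12I)^(1/4) = (12×1.819×10^6)^(1/4) = 68.3 mm

a ≈ 68.3 mm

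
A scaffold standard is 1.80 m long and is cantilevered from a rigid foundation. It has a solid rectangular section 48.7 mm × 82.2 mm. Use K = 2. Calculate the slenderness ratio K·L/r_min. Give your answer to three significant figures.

λ ≈ 256

Buckling occurs about the weak axis: I_min = h·b³/12 with b = 48.7 mm (the shorter side).
I_min = 82.2×48.7³/12 = 7.912×10^5 mm⁴
A = 4.003×10^3 mm²;  r_min = √(I/A) = √(7.912×10^5/4.003×10^3) = 14.06 mm
L_e = K·L = 2 × 1.80 m = 3.600 m = 3600.0 mm
λ = L_e / r_min = 3600.0 / 14.06 = 256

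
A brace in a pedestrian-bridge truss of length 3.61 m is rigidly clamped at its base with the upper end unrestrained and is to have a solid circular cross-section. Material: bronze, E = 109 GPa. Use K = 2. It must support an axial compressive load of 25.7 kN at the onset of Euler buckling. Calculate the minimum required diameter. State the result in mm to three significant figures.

d ≈ 71.0 mm

L_e = K·L = 2 × 3.61 = 7.220 m
Required I = P_cr·L_e²/(π²E) = 2.570×10^4 × 7.220² / (π² × 1.09×10^11) = 1.245×10^-6 m⁴
I_req = 1.245×10^6 mm⁴
Solid circle: I = πd⁴/64  ⇒  d = (64I/π)^(1/4) = (64×1.245×10^6/π)^(1/4) = 71.0 mm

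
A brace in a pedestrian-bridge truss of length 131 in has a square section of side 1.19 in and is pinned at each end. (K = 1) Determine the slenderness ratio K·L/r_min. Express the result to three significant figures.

λ ≈ 381

For a square r = a/√12 = 1.19/√12 = 0.3435 in
L_e = K·L = 1 × 131 = 131.0 in
λ = L_e / r_min = 131.00 / 0.3435 = 381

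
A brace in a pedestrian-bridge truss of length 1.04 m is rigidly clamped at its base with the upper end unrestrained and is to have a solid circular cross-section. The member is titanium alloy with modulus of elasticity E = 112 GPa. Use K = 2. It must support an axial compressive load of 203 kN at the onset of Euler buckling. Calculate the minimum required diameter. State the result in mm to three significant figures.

d ≈ 63.4 mm

L_e = K·L = 2 × 1.04 = 2.080 m
Required I = P_cr·L_e²/(π²E) = 2.030×10^5 × 2.080² / (π² × 1.12×10^11) = 7.945×10^-7 m⁴
I_req = 7.945×10^5 mm⁴
Solid circle: I = πd⁴/64  ⇒  d = (64I/π)^(1/4) = (64×7.945×10^5/π)^(1/4) = 63.4 mm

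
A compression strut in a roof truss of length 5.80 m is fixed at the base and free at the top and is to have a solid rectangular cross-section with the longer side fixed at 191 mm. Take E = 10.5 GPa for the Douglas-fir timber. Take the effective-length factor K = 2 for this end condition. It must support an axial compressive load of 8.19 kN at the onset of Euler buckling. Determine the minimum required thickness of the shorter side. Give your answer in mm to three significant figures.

L_e = K·L = 2 × 5.80 = 11.60 m
Required I = P_cr·L_e²/(π²E) = 8.190×10^3 × 11.60² / (π² × 1.05×10^10) = 1.063×10^-5 m⁴
I_req = 1.063×10^7 mm⁴
Rectangle, weak axis: I_min = h·b³/12 with h = 191 mm fixed  ⇒  b = (12I/h)^(1/3) = 87.4 mm

b ≈ 87.4 mm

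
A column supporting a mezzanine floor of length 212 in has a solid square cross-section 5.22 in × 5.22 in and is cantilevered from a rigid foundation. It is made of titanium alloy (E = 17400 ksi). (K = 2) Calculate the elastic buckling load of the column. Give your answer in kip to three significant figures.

P_cr ≈ 59.1 kip

I = a⁴/12 = 5.22⁴/12 = 61.87 in⁴
Effective length L_e = K·L = 2 × 212 = 424.0 in
P_cr = π²EI / L_e² = π² × 17400×10³ × 61.87 / 424.0² = 5.910×10^4 lb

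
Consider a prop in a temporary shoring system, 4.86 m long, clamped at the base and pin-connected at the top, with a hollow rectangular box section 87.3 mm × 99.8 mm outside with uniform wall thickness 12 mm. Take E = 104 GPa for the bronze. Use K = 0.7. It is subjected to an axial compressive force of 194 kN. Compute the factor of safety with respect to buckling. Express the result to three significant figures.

n ≈ 1.80

Inner dimensions: h_i = 99.8 − 2×12 = 75.80 mm, b_i = 87.3 − 2×12 = 63.30 mm
Weak-axis I_min = (h_o·b_o³ − h_i·b_i³)/12 with b_o = 87.3, b_i = 63.30 mm (shorter outer/inner sides).
I_min = (99.8×87.3³ − 75.80×63.30³)/12 = 3.931×10^6 mm⁴
I = 3.931×10^6 mm⁴ = 3.931×10^-6 m⁴
Effective length L_e = K·L = 0.7 × 4.86 = 3.402 m
P_cr = π²EI / L_e² = π² × 104×10⁹ × 3.931×10^-6 / 3.402² = 3.487×10^5 N
Factor of safety n = P_cr / P = 348.66 / 194 = 1.80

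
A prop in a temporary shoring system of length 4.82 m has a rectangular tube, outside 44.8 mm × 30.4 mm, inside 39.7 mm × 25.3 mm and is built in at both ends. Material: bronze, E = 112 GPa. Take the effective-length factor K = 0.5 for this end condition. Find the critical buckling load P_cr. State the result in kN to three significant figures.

Weak-axis I_min = (h_o·b_o³ − h_i·b_i³)/12 with b_o = 30.4, b_i = 25.30 mm (shorter outer/inner sides).
I_min = (44.8×30.4³ − 39.70×25.30³)/12 = 5.131×10^4 mm⁴
I = 5.131×10^4 mm⁴ = 5.131×10^-8 m⁴
Effective length L_e = K·L = 0.5 × 4.82 = 2.410 m
P_cr = π²EI / L_e² = π² × 112×10⁹ × 5.131×10^-8 / 2.410² = 9.765×10^3 N

P_cr ≈ 9.77 kN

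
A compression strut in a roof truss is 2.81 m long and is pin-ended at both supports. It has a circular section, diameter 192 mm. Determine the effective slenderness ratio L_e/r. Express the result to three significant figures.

For a solid circle r = d/4 = 192/4 = 48.00 mm
L_e = K·L = 1 × 2.81 m = 2.810 m = 2810.0 mm
λ = L_e / r_min = 2810.0 / 48.00 = 58.5

λ ≈ 58.5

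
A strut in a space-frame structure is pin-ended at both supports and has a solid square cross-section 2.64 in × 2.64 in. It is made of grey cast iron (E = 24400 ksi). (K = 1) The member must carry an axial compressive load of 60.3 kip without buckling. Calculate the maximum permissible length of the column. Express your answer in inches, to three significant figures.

I = a⁴/12 = 2.64⁴/12 = 4.048 in⁴
At the buckling limit P_cr = P = 6.030×10^4 lb
From P_cr = π²EI/(K·L)²:  L = (1/K)·√(π²EI/P_cr) = (1/1)·√(π²×2.44×10^7×4.048/6.030×10^4)
L = 127 in

L_max ≈ 127 in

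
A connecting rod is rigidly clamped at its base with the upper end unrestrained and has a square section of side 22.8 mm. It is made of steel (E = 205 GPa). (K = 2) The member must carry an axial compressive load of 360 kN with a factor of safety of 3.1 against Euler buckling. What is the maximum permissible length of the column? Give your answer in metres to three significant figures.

I = a⁴/12 = 22.8⁴/12 = 2.252×10^4 mm⁴
I = 2.252×10^-8 m⁴
Required critical load P_cr = n·P = 3.1 × 360 = 1116 kN = 1.116×10^6 N
From P_cr = π²EI/(K·L)²:  L = (1/K)·√(π²EI/P_cr) = (1/2)·√(π²×2.05×10^11×2.252×10^-8/1.116×10^6)
L = 0.101 m

L_max ≈ 0.101 m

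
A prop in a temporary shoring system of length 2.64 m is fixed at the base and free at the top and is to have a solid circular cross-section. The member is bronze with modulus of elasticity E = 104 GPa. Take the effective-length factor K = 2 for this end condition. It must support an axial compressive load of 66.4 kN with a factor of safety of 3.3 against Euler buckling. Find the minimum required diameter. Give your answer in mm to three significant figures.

d ≈ 105 mm

Required P_cr = n·P = 3.3 × 66.4 = 219.1 kN
L_e = K·L = 2 × 2.64 = 5.280 m
Required I = P_cr·L_e²/(π²E) = 2.191×10^5 × 5.280² / (π² × 1.04×10^11) = 5.951×10^-6 m⁴
I_req = 5.951×10^6 mm⁴
Solid circle: I = πd⁴/64  ⇒  d = (64I/π)^(1/4) = (64×5.951×10^6/π)^(1/4) = 105 mm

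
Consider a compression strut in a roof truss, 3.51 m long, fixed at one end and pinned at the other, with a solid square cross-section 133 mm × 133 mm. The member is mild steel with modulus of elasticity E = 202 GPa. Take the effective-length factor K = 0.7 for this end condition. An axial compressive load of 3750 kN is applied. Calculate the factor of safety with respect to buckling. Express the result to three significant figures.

n ≈ 2.30

I = a⁴/12 = 133⁴/12 = 2.608×10^7 mm⁴
I = 2.608×10^7 mm⁴ = 2.608×10^-5 m⁴
Effective length L_e = K·L = 0.7 × 3.51 = 2.457 m
P_cr = π²EI / L_e² = π² × 202×10⁹ × 2.608×10^-5 / 2.457² = 8.611×10^6 N
Factor of safety n = P_cr / P = 8611.2 / 3750 = 2.30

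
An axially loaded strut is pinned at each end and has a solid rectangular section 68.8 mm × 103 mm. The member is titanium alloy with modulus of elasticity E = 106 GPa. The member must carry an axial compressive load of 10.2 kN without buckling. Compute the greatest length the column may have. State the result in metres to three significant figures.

Buckling occurs about the weak axis: I_min = h·b³/12 with b = 68.8 mm (the shorter side).
I_min = 103×68.8³/12 = 2.795×10^6 mm⁴
I = 2.795×10^-6 m⁴
At the buckling limit P_cr = P = 1.020×10^4 N
From P_cr = π²EI/(K·L)²:  L = (1/K)·√(π²EI/P_cr) = (1/1)·√(π²×1.06×10^11×2.795×10^-6/1.020×10^4)
L = 16.9 m

L_max ≈ 16.9 m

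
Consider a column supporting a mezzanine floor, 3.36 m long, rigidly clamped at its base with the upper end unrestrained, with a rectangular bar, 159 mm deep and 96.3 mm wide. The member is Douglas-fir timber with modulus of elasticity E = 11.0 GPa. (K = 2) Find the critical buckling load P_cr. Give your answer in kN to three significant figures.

Buckling occurs about the weak axis: I_min = h·b³/12 with b = 96.3 mm (the shorter side).
I_min = 159×96.3³/12 = 1.183×10^7 mm⁴
I = 1.183×10^7 mm⁴ = 1.183×10^-5 m⁴
Effective length L_e = K·L = 2 × 3.36 = 6.720 m
P_cr = π²EI / L_e² = π² × 11.0×10⁹ × 1.183×10^-5 / 6.720² = 2.845×10^4 N

P_cr ≈ 28.4 kN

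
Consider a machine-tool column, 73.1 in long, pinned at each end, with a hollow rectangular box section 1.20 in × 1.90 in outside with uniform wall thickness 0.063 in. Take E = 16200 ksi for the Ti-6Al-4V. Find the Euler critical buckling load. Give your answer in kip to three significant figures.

Inner dimensions: h_i = 1.90 − 2×0.063 = 1.774 in, b_i = 1.20 − 2×0.063 = 1.074 in
Weak-axis I_min = (h_o·b_o³ − h_i·b_i³)/12 with b_o = 1.20, b_i = 1.074 in (shorter outer/inner sides).
I_min = (1.90×1.20³ − 1.774×1.074³)/12 = 9.046×10^-2 in⁴
Effective length L_e = K·L = 1 × 73.1 = 73.10 in
P_cr = π²EI / L_e² = π² × 16200×10³ × 9.046×10^-2 / 73.10² = 2.707×10^3 lb

P_cr ≈ 2.71 kip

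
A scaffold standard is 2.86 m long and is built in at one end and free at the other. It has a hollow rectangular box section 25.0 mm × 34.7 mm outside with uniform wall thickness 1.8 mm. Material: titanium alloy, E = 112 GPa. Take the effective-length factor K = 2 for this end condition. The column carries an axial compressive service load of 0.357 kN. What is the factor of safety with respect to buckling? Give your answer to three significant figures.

Inner dimensions: h_i = 34.7 − 2×1.8 = 31.10 mm, b_i = 25.0 − 2×1.8 = 21.40 mm
Weak-axis I_min = (h_o·b_o³ − h_i·b_i³)/12 with b_o = 25.0, b_i = 21.40 mm (shorter outer/inner sides).
I_min = (34.7×25.0³ − 31.10×21.40³)/12 = 1.978×10^4 mm⁴
I = 1.978×10^4 mm⁴ = 1.978×10^-8 m⁴
Effective length L_e = K·L = 2 × 2.86 = 5.720 m
P_cr = π²EI / L_e² = π² × 112×10⁹ × 1.978×10^-8 / 5.720² = 668.4 N
Factor of safety n = P_cr / P = 0.66837 / 0.357 = 1.87

n ≈ 1.87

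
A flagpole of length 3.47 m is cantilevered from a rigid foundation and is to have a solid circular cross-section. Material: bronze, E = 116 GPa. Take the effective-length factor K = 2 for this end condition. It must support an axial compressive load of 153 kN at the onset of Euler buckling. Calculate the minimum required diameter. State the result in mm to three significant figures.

L_e = K·L = 2 × 3.47 = 6.940 m
Required I = P_cr·L_e²/(π²E) = 1.530×10^5 × 6.940² / (π² × 1.16×10^11) = 6.437×10^-6 m⁴
I_req = 6.437×10^6 mm⁴
Solid circle: I = πd⁴/64  ⇒  d = (64I/π)^(1/4) = (64×6.437×10^6/π)^(1/4) = 107 mm

d ≈ 107 mm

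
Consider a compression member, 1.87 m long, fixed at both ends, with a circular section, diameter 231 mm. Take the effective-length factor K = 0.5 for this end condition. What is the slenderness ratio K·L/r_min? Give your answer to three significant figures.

I = πd⁴/64 = π×231⁴/64 = 1.398×10^8 mm⁴
A = 4.191×10^4 mm²;  r_min = √(I/A) = √(1.398×10^8/4.191×10^4) = 57.75 mm
L_e = K·L = 0.5 × 1.87 m = 0.9350 m = 935.00 mm
λ = L_e / r_min = 935.00 / 57.75 = 16.2

λ ≈ 16.2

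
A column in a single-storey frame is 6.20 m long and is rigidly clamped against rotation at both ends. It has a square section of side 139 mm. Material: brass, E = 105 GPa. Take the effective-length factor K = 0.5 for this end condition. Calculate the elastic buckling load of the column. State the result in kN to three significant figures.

P_cr ≈ 3350 kN

I = a⁴/12 = 139⁴/12 = 3.111×10^7 mm⁴
I = 3.111×10^7 mm⁴ = 3.111×10^-5 m⁴
Effective length L_e = K·L = 0.5 × 6.20 = 3.100 m
P_cr = π²EI / L_e² = π² × 105×10⁹ × 3.111×10^-5 / 3.100² = 3.355×10^6 N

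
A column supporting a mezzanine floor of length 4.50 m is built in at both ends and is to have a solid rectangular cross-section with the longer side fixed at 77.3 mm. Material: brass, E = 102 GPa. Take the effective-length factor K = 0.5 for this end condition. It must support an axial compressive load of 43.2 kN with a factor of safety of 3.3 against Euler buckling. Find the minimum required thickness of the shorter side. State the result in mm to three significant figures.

b ≈ 48.1 mm

Required P_cr = n·P = 3.3 × 43.2 = 142.6 kN
L_e = K·L = 0.5 × 4.50 = 2.250 m
Required I = P_cr·L_e²/(π²E) = 1.426×10^5 × 2.250² / (π² × 1.02×10^11) = 7.169×10^-7 m⁴
I_req = 7.169×10^5 mm⁴
Rectangle, weak axis: I_min = h·b³/12 with h = 77.3 mm fixed  ⇒  b = (12I/h)^(1/3) = 48.1 mm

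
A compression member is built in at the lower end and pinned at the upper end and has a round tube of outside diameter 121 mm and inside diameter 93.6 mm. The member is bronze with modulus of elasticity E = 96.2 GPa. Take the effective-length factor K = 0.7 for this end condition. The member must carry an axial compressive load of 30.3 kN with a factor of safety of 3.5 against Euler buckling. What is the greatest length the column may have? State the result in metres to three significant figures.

L_max ≈ 11.1 m

d_o = 121 mm, d_i = 93.6 mm
I = π(d_o⁴ − d_i⁴)/64 = π(121⁴ − 93.60⁴)/64 = 6.755×10^6 mm⁴
I = 6.755×10^-6 m⁴
Required critical load P_cr = n·P = 3.5 × 30.3 = 106.0 kN = 1.060×10^5 N
From P_cr = π²EI/(K·L)²:  L = (1/K)·√(π²EI/P_cr) = (1/0.7)·√(π²×9.62×10^10×6.755×10^-6/1.060×10^5)
L = 11.1 m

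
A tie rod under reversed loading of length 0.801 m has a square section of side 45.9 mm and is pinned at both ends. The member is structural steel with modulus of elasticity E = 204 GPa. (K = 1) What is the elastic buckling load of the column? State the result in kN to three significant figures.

P_cr ≈ 1160 kN

I = a⁴/12 = 45.9⁴/12 = 3.699×10^5 mm⁴
I = 3.699×10^5 mm⁴ = 3.699×10^-7 m⁴
Effective length L_e = K·L = 1 × 0.801 = 0.8010 m
P_cr = π²EI / L_e² = π² × 204×10⁹ × 3.699×10^-7 / 0.8010² = 1.161×10^6 N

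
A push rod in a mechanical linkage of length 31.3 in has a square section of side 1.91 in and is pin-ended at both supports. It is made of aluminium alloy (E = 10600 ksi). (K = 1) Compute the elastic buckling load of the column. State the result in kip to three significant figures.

I = a⁴/12 = 1.91⁴/12 = 1.109 in⁴
Effective length L_e = K·L = 1 × 31.3 = 31.30 in
P_cr = π²EI / L_e² = π² × 10600×10³ × 1.109 / 31.30² = 1.184×10^5 lb

P_cr ≈ 118 kip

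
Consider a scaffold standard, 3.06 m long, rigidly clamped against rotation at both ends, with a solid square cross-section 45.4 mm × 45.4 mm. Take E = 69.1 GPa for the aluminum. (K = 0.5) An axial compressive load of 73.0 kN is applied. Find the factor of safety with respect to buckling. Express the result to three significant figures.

I = a⁴/12 = 45.4⁴/12 = 3.540×10^5 mm⁴
I = 3.540×10^5 mm⁴ = 3.540×10^-7 m⁴
Effective length L_e = K·L = 0.5 × 3.06 = 1.530 m
P_cr = π²EI / L_e² = π² × 69.1×10⁹ × 3.540×10^-7 / 1.530² = 1.031×10^5 N
Factor of safety n = P_cr / P = 103.14 / 73.0 = 1.41

n ≈ 1.41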